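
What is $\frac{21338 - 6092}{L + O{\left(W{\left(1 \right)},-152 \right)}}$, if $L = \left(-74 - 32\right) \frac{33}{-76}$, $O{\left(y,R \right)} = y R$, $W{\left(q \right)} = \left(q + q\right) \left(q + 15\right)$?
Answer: $- \frac{579348}{183083} \approx -3.1644$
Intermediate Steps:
$W{\left(q \right)} = 2 q \left(15 + q\right)$
$O{\left(y,R \right)} = R y$
$L = \frac{1749}{38}$ ($L = - 106 \cdot 33 \left(- \frac{1}{76}\right) = \left(-106\right) \left(- \frac{33}{76}\right) = \frac{1749}{38} \approx 46.026$)
$\frac{21338 - 6092}{L + O{\left(W{\left(1 \right)},-152 \right)}} = \frac{21338 - 6092}{\frac{1749}{38} - 152 \cdot 2 \cdot 1 \left(15 + 1\right)} = \frac{15246}{\frac{1749}{38} - 152 \cdot 2 \cdot 1 \cdot 16} = \frac{15246}{\frac{1749}{38} - 4864} = \frac{15246}{- \frac{183083}{38}} = 15246 \left(- \frac{38}{183083}\right) = - \frac{579348}{183083}$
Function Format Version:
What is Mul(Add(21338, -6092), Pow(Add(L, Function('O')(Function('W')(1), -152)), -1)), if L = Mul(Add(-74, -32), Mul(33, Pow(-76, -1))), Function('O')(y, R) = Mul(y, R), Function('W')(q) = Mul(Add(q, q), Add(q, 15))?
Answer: Rational(-579348, 183083) ≈ -3.1644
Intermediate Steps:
Function('W')(q) = Mul(2, q, Add(15, q)) (Function('W')(q) = Mul(Mul(2, q), Add(15, q)) = Mul(2, q, Add(15, q)))
Function('O')(y, R) = Mul(R, y)
L = Rational(1749, 38) (L = Mul(-106, Mul(33, Rational(-1, 76))) = Mul(-106, Rational(-33, 76)) = Rational(1749, 38) ≈ 46.026)
Mul(Add(21338, -6092), Pow(Add(L, Function('O')(Function('W')(1), -152)), -1)) = Mul(Add(21338, -6092), Pow(Add(Rational(1749, 38), Mul(-152, Mul(2, 1, Add(15, 1)))), -1)) = Mul(15246, Pow(Add(Rational(1749, 38), Mul(-152, Mul(2, 1, 16))), -1)) = Mul(15246, Pow(Add(Rational(1749, 38), Mul(-152, 32)), -1)) = Mul(15246, Pow(Add(Rational(1749, 38), -4864), -1)) = Mul(15246, Pow(Rational(-183083, 38), -1)) = Mul(15246, Rational(-38, 183083)) = Rational(-579348, 183083)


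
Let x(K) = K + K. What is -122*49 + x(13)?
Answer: -5952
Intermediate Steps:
x(K) = 2*K
-122*49 + x(13) = -122*49 + 2*13 = -5978 + 26 = -5952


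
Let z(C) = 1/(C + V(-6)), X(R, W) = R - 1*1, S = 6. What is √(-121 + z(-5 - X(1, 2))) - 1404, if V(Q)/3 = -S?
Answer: -1404 + 4*I*√4002/23 ≈ -1404.0 + 11.002*I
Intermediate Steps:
V(Q) = -18 (V(Q) = 3*(-1*6) = 3*(-6) = -18)
X(R, W) = -1 + R (X(R, W) = R - 1 = -1 + R)
z(C) = 1/(-18 + C) (z(C) = 1/(C - 18) = 1/(-18 + C))
√(-121 + z(-5 - X(1, 2))) - 1404 = √(-121 + 1/(-18 + (-5 - (-1 + 1)))) - 1404 = √(-121 + 1/(-18 + (-5 - 1*0))) - 1404 = √(-121 + 1/(-18 + (-5 + 0))) - 1404 = √(-121 + 1/(-18 - 5)) - 1404 = √(-121 + 1/(-23)) - 1404 = √(-121 - 1/23) - 1404 = √(-2784/23) - 1404 = 4*I*√4002/23 - 1404 = -1404 + 4*I*√4002/23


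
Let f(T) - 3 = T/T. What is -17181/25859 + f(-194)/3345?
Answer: -57367009/86498355 ≈ -0.66321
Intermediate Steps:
f(T) = 4 (f(T) = 3 + T/T = 3 + 1 = 4)
-17181/25859 + f(-194)/3345 = -17181/25859 + 4/3345 = -57367009/86498355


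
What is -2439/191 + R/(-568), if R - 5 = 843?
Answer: -193415/13561 ≈ -14.263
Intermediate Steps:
R = 848 (R = 5 + 843 = 848)
-2439/191 + R/(-568) = -2439/191 + 848/(-568) = -2439*1/191 + 848*(-1/568) = -2439/191 - 106/71 = -193415/13561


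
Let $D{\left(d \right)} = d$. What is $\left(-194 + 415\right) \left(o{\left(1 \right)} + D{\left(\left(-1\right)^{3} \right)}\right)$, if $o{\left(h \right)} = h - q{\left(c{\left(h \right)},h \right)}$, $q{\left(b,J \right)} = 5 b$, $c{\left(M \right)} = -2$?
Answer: $2210$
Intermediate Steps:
$o{\left(h \right)} = 10 + h$ ($o{\left(h \right)} = h - 5 \left(-2\right) = h - -10 = h + 10 = 10 + h$)
$\left(-194 + 415\right) \left(o{\left(1 \right)} + D{\left(\left(-1\right)^{3} \right)}\right) = \left(-194 + 415\right) \left(\left(10 + 1\right) + \left(-1\right)^{3}\right) = 221 \left(11 - 1\right) = 221 \cdot 10 = 2210$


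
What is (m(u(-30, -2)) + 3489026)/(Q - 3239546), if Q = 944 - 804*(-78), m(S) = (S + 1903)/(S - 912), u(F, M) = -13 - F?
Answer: -62453527/56848431 ≈ -1.0986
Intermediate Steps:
m(S) = (1903 + S)/(-912 + S)
Q = 63656 (Q = 944 + 62712 = 63656)
(m(u(-30, -2)) + 3489026)/(Q - 3239546) = ((1903 + (-13 - 1*(-30)))/(-912 + (-13 - 1*(-30))) + 3489026)/(63656 - 3239546) = ((1903 + (-13 + 30))/(-912 + (-13 + 30)) + 3489026)/(-3175890) = ((1903 + 17)/(-912 + 17) + 3489026)*(-1/3175890) = (1920/(-895) + 3489026)*(-1/3175890) = (-1/895*1920 + 3489026)*(-1/3175890) = (-384/179 + 3489026)*(-1/3175890) = (624535270/179)*(-1/3175890) = -62453527/56848431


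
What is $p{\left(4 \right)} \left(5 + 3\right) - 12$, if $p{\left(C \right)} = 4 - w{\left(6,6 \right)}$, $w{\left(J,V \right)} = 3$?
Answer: $-4$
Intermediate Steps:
$p{\left(C \right)} = 1$ ($p{\left(C \right)} = 4 - 3 = 1$)
$p{\left(4 \right)} \left(5 + 3\right) - 12 = 1 \left(5 + 3\right) - 12 = 1 \cdot 8 - 12 = 8 - 12 = -4$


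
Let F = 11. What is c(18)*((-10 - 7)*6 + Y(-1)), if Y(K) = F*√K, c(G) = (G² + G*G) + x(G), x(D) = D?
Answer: -67932 + 7326*I ≈ -67932.0 + 7326.0*I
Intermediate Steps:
c(G) = G + 2*G² (c(G) = (G² + G*G) + G = (G² + G²) + G = 2*G² + G = G + 2*G²)
Y(K) = 11*√K
c(18)*((-10 - 7)*6 + Y(-1)) = (18*(1 + 2*18))*((-10 - 7)*6 + 11*√(-1)) = (18*(1 + 36))*(-17*6 + 11*I) = (18*37)*(-102 + 11*I) = 666*(-102 + 11*I) = -67932 + 7326*I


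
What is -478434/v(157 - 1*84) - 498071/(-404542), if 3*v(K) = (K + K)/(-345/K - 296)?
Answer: 6373396974114785/2155804318 ≈ 2.9564e+6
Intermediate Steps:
v(K) = 2*K/(3*(-296 - 345/K)) (v(K) = ((K + K)/(-345/K - 296))/3 = ((2*K)/(-296 - 345/K))/3 = (2*K/(-296 - 345/K))/3 = 2*K/(3*(-296 - 345/K)))
-478434/v(157 - 1*84) - 498071/(-404542) = -478434*(-(1035 + 888*(157 - 1*84))/(2*(157 - 1*84)**2)) - 498071/(-404542) = -478434*(-(1035 + 888*(157 - 84))/(2*(157 - 84)**2)) - 498071*(-1/404542) = -478434/((-2*73**2/(1035 + 888*73))) + 498071/404542 = -478434/((-2*5329/(1035 + 64824))) + 498071/404542 = -478434/((-2*5329/65859)) + 498071/404542 = -478434/((-2*5329*1/65859)) + 498071/404542 = -478434/(-10658/65859) + 498071/404542 = -478434*(-65859/10658) + 498071/404542 = 15754592403/5329 + 498071/404542 = 6373396974114785/2155804318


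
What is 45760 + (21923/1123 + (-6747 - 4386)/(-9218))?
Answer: 473913597213/10351814 ≈ 45781.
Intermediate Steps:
45760 + (21923/1123 + (-6747 - 4386)/(-9218)) = 45760 + (21923*(1/1123) - 11133*(-1/9218)) = 45760 + (21923/1123 + 11133/9218) = 45760 + 214588573/10351814 = 473913597213/10351814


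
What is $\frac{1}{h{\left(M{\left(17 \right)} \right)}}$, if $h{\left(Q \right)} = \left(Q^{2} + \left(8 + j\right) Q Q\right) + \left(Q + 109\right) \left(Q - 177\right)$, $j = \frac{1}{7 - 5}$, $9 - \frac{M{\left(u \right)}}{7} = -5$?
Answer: $\frac{1}{74885} \approx 1.3354 \cdot 10^{-5}$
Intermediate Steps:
$M{\left(u \right)} = 98$ ($M{\left(u \right)} = 63 - -35 = 63 + 35 = 98$)
$j = \frac{1}{2} \approx 0.5$
$h{\left(Q \right)} = \frac{19 Q^{2}}{2} + \left(-177 + Q\right) \left(109 + Q\right)$ ($h{\left(Q \right)} = \left(Q^{2} + \left(8 + \frac{1}{2}\right) Q Q\right) + \left(Q + 109\right) \left(Q - 177\right) = \left(Q^{2} + \frac{17 Q}{2} Q\right) + \left(109 + Q\right) \left(-177 + Q\right) = \left(Q^{2} + \frac{17 Q^{2}}{2}\right) + \left(-177 + Q\right) \left(109 + Q\right) = \frac{19 Q^{2}}{2} + \left(-177 + Q\right) \left(109 + Q\right)$)
$\frac{1}{h{\left(M{\left(17 \right)} \right)}} = \frac{1}{-19293 - 6664 + \frac{21 \cdot 98^{2}}{2}} = \frac{1}{-19293 - 6664 + \frac{21}{2} \cdot 9604} = \frac{1}{-19293 - 6664 + 100842} = \frac{1}{74885}$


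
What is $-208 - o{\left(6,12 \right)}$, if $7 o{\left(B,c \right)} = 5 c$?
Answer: $- \frac{1516}{7} \approx -216.57$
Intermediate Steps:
$o{\left(B,c \right)} = \frac{5 c}{7}$
$-208 - o{\left(6,12 \right)} = -208 - \frac{5}{7} \cdot 12 = -208 - \frac{60}{7} = - \frac{1516}{7}$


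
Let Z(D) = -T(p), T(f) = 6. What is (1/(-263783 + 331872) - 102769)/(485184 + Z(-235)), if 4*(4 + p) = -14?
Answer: -1166239740/5505880807 ≈ -0.21182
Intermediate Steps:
p = -15/2 (p = -4 + (1/4)*(-14) = -4 - 7/2 = -15/2 ≈ -7.5000)
Z(D) = -6 (Z(D) = -1*6 = -6)
(1/(-263783 + 331872) - 102769)/(485184 + Z(-235)) = (1/(-263783 + 331872) - 102769)/(485184 - 6) = (1/68089 - 102769)/485178 = (1/68089 - 102769)*(1/485178) = -6997438440/68089*1/485178 = -1166239740/5505880807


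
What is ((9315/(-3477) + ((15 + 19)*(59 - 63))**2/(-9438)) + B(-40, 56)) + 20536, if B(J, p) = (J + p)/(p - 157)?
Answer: 11341465608893/552401421 ≈ 20531.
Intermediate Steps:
B(J, p) = (J + p)/(-157 + p)
((9315/(-3477) + ((15 + 19)*(59 - 63))**2/(-9438)) + B(-40, 56)) + 20536 = ((9315/(-3477) + ((15 + 19)*(59 - 63))**2/(-9438)) + (-40 + 56)/(-157 + 56)) + 20536 = ((9315*(-1/3477) + (34*(-4))**2*(-1/9438)) + 16/(-101)) + 20536 = ((-3105/1159 + (-136)**2*(-1/9438)) - 1/101*16) + 20536 = ((-3105/1159 + 18496*(-1/9438)) - 16/101) + 20536 = ((-3105/1159 - 9248/4719) - 16/101) + 20536 = (-25370927/5469321 - 16/101) + 20536 = -2649972763/552401421 + 20536 = 11341465608893/552401421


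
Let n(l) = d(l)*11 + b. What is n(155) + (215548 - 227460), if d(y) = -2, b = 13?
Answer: -11921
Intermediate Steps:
n(l) = -9 (n(l) = -2*11 + 13 = -22 + 13 = -9)
n(155) + (215548 - 227460) = -9 + (215548 - 227460) = -9 - 11912 = -11921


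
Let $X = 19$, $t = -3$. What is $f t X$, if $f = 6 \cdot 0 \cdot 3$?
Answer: $0$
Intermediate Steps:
$f = 0$ ($f = 0 \cdot 3 = 0$)
$f t X = 0 \left(-3\right) 19 = 0 \cdot 19 = 0$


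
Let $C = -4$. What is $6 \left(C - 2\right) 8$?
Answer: $-288$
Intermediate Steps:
$6 \left(C - 2\right) 8 = 6 \left(-4 - 2\right) 8 = 6 \left(-6\right) 8 = \left(-36\right) 8 = -288$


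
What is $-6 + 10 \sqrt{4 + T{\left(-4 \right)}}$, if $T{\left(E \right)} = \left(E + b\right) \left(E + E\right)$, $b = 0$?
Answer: $54$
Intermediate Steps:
$T{\left(E \right)} = 2 E^{2}$ ($T{\left(E \right)} = \left(E + 0\right) \left(E + E\right) = E 2 E = 2 E^{2}$)
$-6 + 10 \sqrt{4 + T{\left(-4 \right)}} = -6 + 10 \sqrt{4 + 2 \left(-4\right)^{2}} = -6 + 10 \sqrt{4 + 2 \cdot 16} = -6 + 10 \sqrt{4 + 32} = -6 + 10 \sqrt{36} = -6 + 10 \cdot 6 = -6 + 60 = 54$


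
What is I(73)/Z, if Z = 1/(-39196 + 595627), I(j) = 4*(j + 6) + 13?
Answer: 183065799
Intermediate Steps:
I(j) = 37 + 4*j (I(j) = 4*(6 + j) + 13 = (24 + 4*j) + 13 = 37 + 4*j)
Z = 1/556431 ≈ 1.7972e-6
I(73)/Z = (37 + 4*73)/(1/556431) = (37 + 292)*556431 = 329*556431 = 183065799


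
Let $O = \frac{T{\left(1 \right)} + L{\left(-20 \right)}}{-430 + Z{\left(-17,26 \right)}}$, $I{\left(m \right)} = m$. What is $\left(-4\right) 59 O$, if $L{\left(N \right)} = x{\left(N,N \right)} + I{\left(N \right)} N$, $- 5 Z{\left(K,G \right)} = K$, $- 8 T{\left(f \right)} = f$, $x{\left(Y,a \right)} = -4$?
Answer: $\frac{934265}{4266} \approx 219.0$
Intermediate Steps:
$T{\left(f \right)} = - \frac{f}{8}$
$Z{\left(K,G \right)} = - \frac{K}{5}$
$L{\left(N \right)} = -4 + N^{2}$ ($L{\left(N \right)} = -4 + N N = -4 + N^{2}$)
$O = - \frac{15835}{17064}$ ($O = \frac{\left(- \frac{1}{8}\right) 1 - \left(4 - \left(-20\right)^{2}\right)}{-430 - - \frac{17}{5}} = \frac{- \frac{1}{8} + \left(-4 + 400\right)}{-430 + \frac{17}{5}} = \frac{- \frac{1}{8} + 396}{- \frac{2133}{5}} = \frac{3167}{8} \left(- \frac{5}{2133}\right) = - \frac{15835}{17064} \approx -0.92798$)
$\left(-4\right) 59 O = \left(-4\right) 59 \left(- \frac{15835}{17064}\right) = \left(-236\right) \left(- \frac{15835}{17064}\right) = \frac{934265}{4266}$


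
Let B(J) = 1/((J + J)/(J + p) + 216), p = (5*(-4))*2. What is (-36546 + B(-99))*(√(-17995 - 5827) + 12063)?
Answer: -4441166646533/10074 - 1104493073*I*√23822/30222 ≈ -4.4085e+8 - 5.6406e+6*I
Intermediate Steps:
p = -40 (p = -20*2 = -40)
B(J) = 1/(216 + 2*J/(-40 + J)) (B(J) = 1/((J + J)/(J - 40) + 216) = 1/((2*J)/(-40 + J) + 216) = 1/(2*J/(-40 + J) + 216) = 1/(216 + 2*J/(-40 + J)))
(-36546 + B(-99))*(√(-17995 - 5827) + 12063) = (-36546 + (-40 - 99)/(2*(-4320 + 109*(-99))))*(√(-17995 - 5827) + 12063) = (-36546 + (½)*(-139)/(-4320 - 10791))*(√(-23822) + 12063) = (-36546 + (½)*(-139)/(-15111))*(I*√23822 + 12063) = (-36546 + (½)*(-1/15111)*(-139))*(12063 + I*√23822) = (-36546 + 139/30222)*(12063 + I*√23822) = -1104493073*(12063 + I*√23822)/30222 = -4441166646533/10074 - 1104493073*I*√23822/30222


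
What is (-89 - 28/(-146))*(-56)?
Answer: 363048/73 ≈ 4973.3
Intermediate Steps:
(-89 - 28/(-146))*(-56) = (-89 - 28*(-1/146))*(-56) = (-89 + 14/73)*(-56) = -6483/73*(-56) = 363048/73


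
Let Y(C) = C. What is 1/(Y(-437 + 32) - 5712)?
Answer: -1/6117 ≈ -0.00016348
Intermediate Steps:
1/(Y(-437 + 32) - 5712) = 1/((-437 + 32) - 5712) = 1/(-405 - 5712) = 1/(-6117) = -1/6117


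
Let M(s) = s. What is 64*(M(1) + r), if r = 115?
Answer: 7424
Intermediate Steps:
64*(M(1) + r) = 64*(1 + 115) = 64*116 = 7424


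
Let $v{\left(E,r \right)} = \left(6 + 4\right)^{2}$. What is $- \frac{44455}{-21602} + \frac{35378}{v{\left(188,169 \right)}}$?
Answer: $\frac{96085132}{270025} \approx 355.84$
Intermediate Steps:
$v{\left(E,r \right)} = 100$ ($v{\left(E,r \right)} = 10^{2} = 100$)
$- \frac{44455}{-21602} + \frac{35378}{v{\left(188,169 \right)}} = - \frac{44455}{-21602} + \frac{35378}{100} = \left(-44455\right) \left(- \frac{1}{21602}\right) + 35378 \cdot \frac{1}{100} = \frac{44455}{21602} + \frac{17689}{50} = \frac{96085132}{270025}$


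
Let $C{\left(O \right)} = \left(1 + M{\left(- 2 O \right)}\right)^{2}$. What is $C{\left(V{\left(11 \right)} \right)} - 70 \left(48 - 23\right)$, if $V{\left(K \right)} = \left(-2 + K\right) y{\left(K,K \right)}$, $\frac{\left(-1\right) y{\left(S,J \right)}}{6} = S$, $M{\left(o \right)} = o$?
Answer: $1411971$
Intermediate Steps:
$y{\left(S,J \right)} = - 6 S$
$V{\left(K \right)} = - 6 K \left(-2 + K\right)$ ($V{\left(K \right)} = \left(-2 + K\right) \left(- 6 K\right) = - 6 K \left(-2 + K\right)$)
$C{\left(O \right)} = \left(1 - 2 O\right)^{2}$
$C{\left(V{\left(11 \right)} \right)} - 70 \left(48 - 23\right) = \left(-1 + 2 \cdot 6 \cdot 11 \left(2 - 11\right)\right)^{2} - 70 \left(48 - 23\right) = \left(-1 + 2 \cdot 6 \cdot 11 \left(2 - 11\right)\right)^{2} - 70 \cdot 25 = \left(-1 + 2 \cdot 6 \cdot 11 \left(-9\right)\right)^{2} - 1750 = \left(-1 + 2 \left(-594\right)\right)^{2} - 1750 = \left(-1 - 1188\right)^{2} - 1750 = \left(-1189\right)^{2} - 1750 = 1413721 - 1750 = 1411971$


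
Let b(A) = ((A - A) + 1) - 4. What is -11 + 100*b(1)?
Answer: -311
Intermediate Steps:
b(A) = -3 (b(A) = (0 + 1) - 4 = 1 - 4 = -3)
-11 + 100*b(1) = -11 + 100*(-3) = -11 - 300 = -311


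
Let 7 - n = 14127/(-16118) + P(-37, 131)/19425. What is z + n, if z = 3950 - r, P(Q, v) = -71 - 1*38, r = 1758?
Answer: 688765811687/313092150 ≈ 2199.9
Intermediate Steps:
P(Q, v) = -109 (P(Q, v) = -71 - 38 = -109)
z = 2192 (z = 3950 - 1*1758 = 3950 - 1758 = 2192)
n = 2467818887/313092150 (n = 7 - (14127/(-16118) - 109/19425) = 7 - (14127*(-1/16118) - 109*1/19425) = 7 - (-14127/16118 - 109/19425) = 7 - 1*(-276173837/313092150) = 7 + 276173837/313092150 = 2467818887/313092150 ≈ 7.8821)
z + n = 2192 + 2467818887/313092150 = 688765811687/313092150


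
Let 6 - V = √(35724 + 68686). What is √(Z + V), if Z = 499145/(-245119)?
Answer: √(659695351 - 166435801*√104410)/12901 ≈ 17.865*I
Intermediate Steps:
Z = -499145/245119 (Z = 499145*(-1/245119) = -499145/245119 ≈ -2.0363)
V = 6 - √104410 (V = 6 - √(35724 + 68686) = 6 - √104410 ≈ -317.13)
√(Z + V) = √(-499145/245119 + (6 - √104410)) = √(971569/245119 - √104410)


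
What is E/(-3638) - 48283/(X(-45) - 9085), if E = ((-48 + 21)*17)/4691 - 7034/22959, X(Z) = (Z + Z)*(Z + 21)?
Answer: 18918306755652001/2713319109217350 ≈ 6.9724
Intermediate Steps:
X(Z) = 2*Z*(21 + Z) (X(Z) = (2*Z)*(21 + Z) = 2*Z*(21 + Z))
E = -43534675/107700669 (E = -27*17*(1/4691) - 7034*1/22959 = -459*1/4691 - 7034/22959 = -459/4691 - 7034/22959 = -43534675/107700669 ≈ -0.40422)
E/(-3638) - 48283/(X(-45) - 9085) = -43534675/107700669/(-3638) - 48283/(2*(-45)*(21 - 45) - 9085) = -43534675/107700669*(-1/3638) - 48283/(2*(-45)*(-24) - 9085) = 43534675/391815033822 - 48283/(2160 - 9085) = 43534675/391815033822 - 48283/(-6925) = 43534675/391815033822 - 48283*(-1/6925) = 43534675/391815033822 + 48283/6925 = 18918306755652001/2713319109217350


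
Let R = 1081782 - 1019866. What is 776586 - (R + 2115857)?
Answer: -1401187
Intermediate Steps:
R = 61916
776586 - (R + 2115857) = 776586 - (61916 + 2115857) = 776586 - 1*2177773 = 776586 - 2177773 = -1401187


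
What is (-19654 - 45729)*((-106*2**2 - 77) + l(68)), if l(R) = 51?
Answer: 29422350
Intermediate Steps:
(-19654 - 45729)*((-106*2**2 - 77) + l(68)) = (-19654 - 45729)*((-106*2**2 - 77) + 51) = -65383*((-106*4 - 77) + 51) = -65383*((-424 - 77) + 51) = -65383*(-501 + 51) = -65383*(-450) = 29422350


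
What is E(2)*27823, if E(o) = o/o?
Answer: 27823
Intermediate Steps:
E(o) = 1
E(2)*27823 = 1*27823 = 27823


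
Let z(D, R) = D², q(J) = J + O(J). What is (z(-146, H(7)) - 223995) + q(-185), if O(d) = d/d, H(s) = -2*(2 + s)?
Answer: -202863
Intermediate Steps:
H(s) = -4 - 2*s
O(d) = 1
q(J) = 1 + J (q(J) = J + 1 = 1 + J)
(z(-146, H(7)) - 223995) + q(-185) = ((-146)² - 223995) + (1 - 185) = (21316 - 223995) - 184 = -202679 - 184 = -202863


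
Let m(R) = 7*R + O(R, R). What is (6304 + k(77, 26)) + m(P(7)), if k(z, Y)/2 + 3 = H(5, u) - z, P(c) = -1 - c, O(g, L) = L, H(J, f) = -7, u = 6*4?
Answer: 6066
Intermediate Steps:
u = 24
k(z, Y) = -20 - 2*z (k(z, Y) = -6 + 2*(-7 - z) = -6 + (-14 - 2*z) = -20 - 2*z)
m(R) = 8*R (m(R) = 7*R + R = 8*R)
(6304 + k(77, 26)) + m(P(7)) = (6304 + (-20 - 2*77)) + 8*(-1 - 1*7) = (6304 + (-20 - 154)) + 8*(-1 - 7) = (6304 - 174) + 8*(-8) = 6130 - 64 = 6066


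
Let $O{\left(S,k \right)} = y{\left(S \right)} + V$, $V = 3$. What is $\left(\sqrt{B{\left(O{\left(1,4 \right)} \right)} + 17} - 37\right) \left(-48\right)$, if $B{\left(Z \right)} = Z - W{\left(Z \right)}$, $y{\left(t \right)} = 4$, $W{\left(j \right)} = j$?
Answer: $1776 - 48 \sqrt{17} \approx 1578.1$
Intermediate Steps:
$O{\left(S,k \right)} = 7$ ($O{\left(S,k \right)} = 4 + 3 = 7$)
$B{\left(Z \right)} = 0$ ($B{\left(Z \right)} = Z - Z = 0$)
$\left(\sqrt{B{\left(O{\left(1,4 \right)} \right)} + 17} - 37\right) \left(-48\right) = \left(\sqrt{0 + 17} - 37\right) \left(-48\right) = \left(\sqrt{17} - 37\right) \left(-48\right) = \left(-37 + \sqrt{17}\right) \left(-48\right) = 1776 - 48 \sqrt{17}$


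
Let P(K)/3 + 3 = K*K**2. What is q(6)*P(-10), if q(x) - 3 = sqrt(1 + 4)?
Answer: -9027 - 3009*sqrt(5) ≈ -15755.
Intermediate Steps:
P(K) = -9 + 3*K**3 (P(K) = -9 + 3*(K*K**2) = -9 + 3*K**3)
q(x) = 3 + sqrt(5) (q(x) = 3 + sqrt(1 + 4) = 3 + sqrt(5))
q(6)*P(-10) = (3 + sqrt(5))*(-9 + 3*(-10)**3) = (3 + sqrt(5))*(-9 + 3*(-1000)) = (3 + sqrt(5))*(-9 - 3000) = (3 + sqrt(5))*(-3009) = -9027 - 3009*sqrt(5)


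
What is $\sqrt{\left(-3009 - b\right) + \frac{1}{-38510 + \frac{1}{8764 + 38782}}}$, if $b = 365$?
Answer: $\frac{2 i \sqrt{314208254165604309703}}{610332153} \approx 58.086 i$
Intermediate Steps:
$\sqrt{\left(-3009 - b\right) + \frac{1}{-38510 + \frac{1}{8764 + 38782}}} = \sqrt{\left(-3009 - 365\right) + \frac{1}{-38510 + \frac{1}{8764 + 38782}}} = \sqrt{\left(-3009 - 365\right) + \frac{1}{-38510 + \frac{1}{47546}}} = \sqrt{-3374 + \frac{1}{-38510 + \frac{1}{47546}}} = \sqrt{-3374 + \frac{1}{- \frac{1830996459}{47546}}} = \sqrt{-3374 - \frac{47546}{1830996459}} = \sqrt{- \frac{6177782100212}{1830996459}} = \frac{2 i \sqrt{314208254165604309703}}{610332153}$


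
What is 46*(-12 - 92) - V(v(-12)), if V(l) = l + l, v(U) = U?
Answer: -4760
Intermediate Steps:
V(l) = 2*l
46*(-12 - 92) - V(v(-12)) = 46*(-12 - 92) - 2*(-12) = 46*(-104) - 1*(-24) = -4784 + 24 = -4760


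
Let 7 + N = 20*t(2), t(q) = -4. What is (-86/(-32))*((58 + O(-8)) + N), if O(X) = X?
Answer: -1591/16 ≈ -99.438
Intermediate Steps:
N = -87 (N = -7 + 20*(-4) = -7 - 80 = -87)
(-86/(-32))*((58 + O(-8)) + N) = (-86/(-32))*((58 - 8) - 87) = (-86*(-1/32))*(50 - 87) = (43/16)*(-37) = -1591/16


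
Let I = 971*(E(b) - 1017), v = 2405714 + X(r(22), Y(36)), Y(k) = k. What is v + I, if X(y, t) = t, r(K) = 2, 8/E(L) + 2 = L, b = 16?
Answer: 9931585/7 ≈ 1.4188e+6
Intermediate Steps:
E(L) = 8/(-2 + L)
v = 2405750 (v = 2405714 + 36 = 2405750)
I = -6908665/7 (I = 971*(8/(-2 + 16) - 1017) = 971*(8/14 - 1017) = 971*(8*(1/14) - 1017) = 971*(4/7 - 1017) = 971*(-7115/7) = -6908665/7 ≈ -9.8695e+5)
v + I = 2405750 - 6908665/7 = 9931585/7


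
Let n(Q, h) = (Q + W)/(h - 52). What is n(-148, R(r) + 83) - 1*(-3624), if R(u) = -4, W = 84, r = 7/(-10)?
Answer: 97784/27 ≈ 3621.6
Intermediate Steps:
r = -7/10 (r = 7*(-⅒) = -7/10 ≈ -0.70000)
n(Q, h) = (84 + Q)/(-52 + h) (n(Q, h) = (Q + 84)/(h - 52) = (84 + Q)/(-52 + h))
n(-148, R(r) + 83) - 1*(-3624) = (84 - 148)/(-52 + (-4 + 83)) - 1*(-3624) = -64/(-52 + 79) + 3624 = -64/27 + 3624 = 97784/27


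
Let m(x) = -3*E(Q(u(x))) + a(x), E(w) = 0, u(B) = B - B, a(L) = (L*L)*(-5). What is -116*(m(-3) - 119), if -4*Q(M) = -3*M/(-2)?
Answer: 19024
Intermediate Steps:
a(L) = -5*L**2 (a(L) = L**2*(-5) = -5*L**2)
u(B) = 0
Q(M) = -3*M/8 (Q(M) = -(-3*M)/(4*(-2)) = -(-3*M)*(-1)/(4*2) = -3*M/8)
m(x) = -5*x**2 (m(x) = -3*0 - 5*x**2 = 0 - 5*x**2 = -5*x**2)
-116*(m(-3) - 119) = -116*(-5*(-3)**2 - 119) = -116*(-5*9 - 119) = -116*(-45 - 119) = -116*(-164) = 19024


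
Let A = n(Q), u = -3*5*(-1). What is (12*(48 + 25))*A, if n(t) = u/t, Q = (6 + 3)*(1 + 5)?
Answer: 730/3 ≈ 243.33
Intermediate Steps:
u = 15 (u = -15*(-1) = 15)
Q = 54 (Q = 9*6 = 54)
n(t) = 15/t
A = 5/18 (A = 15/54 = 15*(1/54) = 5/18 ≈ 0.27778)
(12*(48 + 25))*A = (12*(48 + 25))*(5/18) = (12*73)*(5/18) = 876*(5/18) = 730/3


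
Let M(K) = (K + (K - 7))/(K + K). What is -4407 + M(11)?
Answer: -96939/22 ≈ -4406.3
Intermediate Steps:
M(K) = (-7 + 2*K)/(2*K) (M(K) = (K + (-7 + K))/((2*K)) = (-7 + 2*K)*(1/(2*K)) = (-7 + 2*K)/(2*K))
-4407 + M(11) = -4407 + (-7/2 + 11)/11 = -4407 + (1/11)*(15/2) = -4407 + 15/22 = -96939/22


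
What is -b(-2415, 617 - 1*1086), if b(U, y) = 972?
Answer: -972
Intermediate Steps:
-b(-2415, 617 - 1*1086) = -1*972 = -972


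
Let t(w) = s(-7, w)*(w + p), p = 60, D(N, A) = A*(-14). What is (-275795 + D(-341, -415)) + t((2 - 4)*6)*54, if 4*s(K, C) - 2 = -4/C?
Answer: -268473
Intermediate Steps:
D(N, A) = -14*A
s(K, C) = ½ - 1/C (s(K, C) = ½ + (-4/C)/4 = ½ - 1/C)
t(w) = (-2 + w)*(60 + w)/(2*w) (t(w) = ((-2 + w)/(2*w))*(w + 60) = ((-2 + w)/(2*w))*(60 + w) = (-2 + w)*(60 + w)/(2*w))
(-275795 + D(-341, -415)) + t((2 - 4)*6)*54 = (-275795 - 14*(-415)) + (29 + ((2 - 4)*6)/2 - 60*1/(6*(2 - 4)))*54 = (-275795 + 5810) + (29 + (-2*6)/2 - 60/((-2*6)))*54 = -269985 + (29 + (½)*(-12) - 60/(-12))*54 = -269985 + (29 - 6 - 60*(-1/12))*54 = -269985 + (29 - 6 + 5)*54 = -269985 + 28*54 = -269985 + 1512 = -268473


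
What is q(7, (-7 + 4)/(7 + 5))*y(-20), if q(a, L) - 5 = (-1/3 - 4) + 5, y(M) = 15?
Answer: 85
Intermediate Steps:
q(a, L) = 17/3 (q(a, L) = 5 + ((-1/3 - 4) + 5) = 5 + ((-1*⅓ - 4) + 5) = 5 + ((-⅓ - 4) + 5) = 5 + (-13/3 + 5) = 5 + ⅔ = 17/3)
q(7, (-7 + 4)/(7 + 5))*y(-20) = (17/3)*15 = 85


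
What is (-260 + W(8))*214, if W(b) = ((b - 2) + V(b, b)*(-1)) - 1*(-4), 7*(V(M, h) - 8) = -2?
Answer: -386056/7 ≈ -55151.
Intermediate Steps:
V(M, h) = 54/7 (V(M, h) = 8 + (⅐)*(-2) = 8 - 2/7 = 54/7)
W(b) = -40/7 + b (W(b) = ((b - 2) + (54/7)*(-1)) - 1*(-4) = ((-2 + b) - 54/7) + 4 = (-68/7 + b) + 4 = -40/7 + b)
(-260 + W(8))*214 = (-260 + (-40/7 + 8))*214 = (-260 + 16/7)*214 = -1804/7*214 = -386056/7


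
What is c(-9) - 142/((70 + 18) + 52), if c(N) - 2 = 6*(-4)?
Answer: -1611/70 ≈ -23.014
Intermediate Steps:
c(N) = -22 (c(N) = 2 + 6*(-4) = 2 - 24 = -22)
c(-9) - 142/((70 + 18) + 52) = -22 - 142/((70 + 18) + 52) = -22 - 142/(88 + 52) = -22 - 142/140 = -22 - 142*1/140 = -22 - 71/70 = -1611/70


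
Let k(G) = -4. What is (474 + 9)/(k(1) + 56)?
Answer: 483/52 ≈ 9.2885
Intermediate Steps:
(474 + 9)/(k(1) + 56) = (474 + 9)/(-4 + 56) = 483/52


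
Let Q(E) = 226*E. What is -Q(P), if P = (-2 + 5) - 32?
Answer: 6554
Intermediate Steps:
P = -29 (P = 3 - 32 = -29)
-Q(P) = -226*(-29) = -1*(-6554) = 6554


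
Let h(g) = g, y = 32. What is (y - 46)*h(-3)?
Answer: 42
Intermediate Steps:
(y - 46)*h(-3) = (32 - 46)*(-3) = -14*(-3) = 42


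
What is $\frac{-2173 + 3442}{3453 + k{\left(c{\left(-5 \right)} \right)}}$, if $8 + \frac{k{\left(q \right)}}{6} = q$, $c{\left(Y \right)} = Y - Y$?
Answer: $\frac{423}{1135} \approx 0.37269$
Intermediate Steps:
$c{\left(Y \right)} = 0$
$k{\left(q \right)} = -48 + 6 q$
$\frac{-2173 + 3442}{3453 + k{\left(c{\left(-5 \right)} \right)}} = \frac{-2173 + 3442}{3453 + \left(-48 + 6 \cdot 0\right)} = \frac{1269}{3453 + \left(-48 + 0\right)} = \frac{1269}{3453 - 48} = \frac{1269}{3405} = 1269 \cdot \frac{1}{3405} = \frac{423}{1135}$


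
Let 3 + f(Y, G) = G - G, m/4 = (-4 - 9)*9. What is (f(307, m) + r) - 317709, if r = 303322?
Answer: -14390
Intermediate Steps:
m = -468 (m = 4*((-4 - 9)*9) = 4*(-13*9) = 4*(-117) = -468)
f(Y, G) = -3 (f(Y, G) = -3 + (G - G) = -3 + 0 = -3)
(f(307, m) + r) - 317709 = (-3 + 303322) - 317709 = 303319 - 317709 = -14390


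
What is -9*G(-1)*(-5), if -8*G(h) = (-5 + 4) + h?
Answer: 45/4 ≈ 11.250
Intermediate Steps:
G(h) = ⅛ - h/8 (G(h) = -((-5 + 4) + h)/8 = -(-1 + h)/8 = ⅛ - h/8)
-9*G(-1)*(-5) = -9*(⅛ - ⅛*(-1))*(-5) = -9*(⅛ + ⅛)*(-5) = -9*¼*(-5) = -9/4*(-5) = 45/4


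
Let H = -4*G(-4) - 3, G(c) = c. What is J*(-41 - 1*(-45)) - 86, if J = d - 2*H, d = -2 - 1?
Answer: -202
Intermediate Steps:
d = -3
H = 13 (H = -4*(-4) - 3 = 16 - 3 = 13)
J = -29 (J = -3 - 2*13 = -3 - 26 = -29)
J*(-41 - 1*(-45)) - 86 = -29*(-41 - 1*(-45)) - 86 = -29*(-41 + 45) - 86 = -29*4 - 86 = -116 - 86 = -202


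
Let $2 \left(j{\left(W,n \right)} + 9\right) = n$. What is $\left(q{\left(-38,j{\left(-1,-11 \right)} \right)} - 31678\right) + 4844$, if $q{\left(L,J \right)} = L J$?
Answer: $-26283$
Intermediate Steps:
$j{\left(W,n \right)} = -9 + \frac{n}{2}$
$q{\left(L,J \right)} = J L$
$\left(q{\left(-38,j{\left(-1,-11 \right)} \right)} - 31678\right) + 4844 = \left(\left(-9 + \frac{1}{2} \left(-11\right)\right) \left(-38\right) - 31678\right) + 4844 = \left(\left(-9 - \frac{11}{2}\right) \left(-38\right) - 31678\right) + 4844 = \left(\left(- \frac{29}{2}\right) \left(-38\right) - 31678\right) + 4844 = \left(551 - 31678\right) + 4844 = -31127 + 4844 = -26283$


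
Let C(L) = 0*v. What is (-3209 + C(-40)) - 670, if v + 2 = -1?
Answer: -3879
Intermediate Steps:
v = -3 (v = -2 - 1 = -3)
C(L) = 0 (C(L) = 0*(-3) = 0)
(-3209 + C(-40)) - 670 = (-3209 + 0) - 670 = -3209 - 670 = -3879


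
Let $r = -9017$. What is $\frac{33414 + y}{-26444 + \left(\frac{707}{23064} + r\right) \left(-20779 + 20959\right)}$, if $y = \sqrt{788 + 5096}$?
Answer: $- \frac{64221708}{3170336083} - \frac{3844 \sqrt{1471}}{3170336083} \approx -0.020304$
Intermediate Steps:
$y = 2 \sqrt{1471}$ ($y = \sqrt{5884} = 2 \sqrt{1471} \approx 76.707$)
$\frac{33414 + y}{-26444 + \left(\frac{707}{23064} + r\right) \left(-20779 + 20959\right)} = \frac{33414 + 2 \sqrt{1471}}{-26444 + \left(\frac{707}{23064} - 9017\right) \left(-20779 + 20959\right)} = \frac{33414 + 2 \sqrt{1471}}{-26444 + \left(707 \cdot \frac{1}{23064} - 9017\right) 180} = \frac{33414 + 2 \sqrt{1471}}{-26444 + \left(\frac{707}{23064} - 9017\right) 180} = \frac{33414 + 2 \sqrt{1471}}{-26444 - \frac{3119510715}{1922}} = \frac{33414 + 2 \sqrt{1471}}{- \frac{3170336083}{1922}} = \left(33414 + 2 \sqrt{1471}\right) \left(- \frac{1922}{3170336083}\right) = - \frac{64221708}{3170336083} - \frac{3844 \sqrt{1471}}{3170336083}$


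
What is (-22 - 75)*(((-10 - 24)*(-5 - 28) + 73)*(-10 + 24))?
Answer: -1622810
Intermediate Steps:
(-22 - 75)*(((-10 - 24)*(-5 - 28) + 73)*(-10 + 24)) = -97*(-34*(-33) + 73)*14 = -97*(1122 + 73)*14 = -115915*14 = -97*16730 = -1622810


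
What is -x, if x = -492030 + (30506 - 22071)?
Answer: 483595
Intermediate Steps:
x = -483595 (x = -492030 + 8435 = -483595)
-x = -1*(-483595) = 483595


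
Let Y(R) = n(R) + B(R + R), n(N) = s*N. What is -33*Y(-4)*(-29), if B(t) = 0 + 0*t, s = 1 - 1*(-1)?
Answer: -7656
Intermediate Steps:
s = 2 (s = 1 + 1 = 2)
n(N) = 2*N
B(t) = 0 (B(t) = 0 + 0 = 0)
Y(R) = 2*R (Y(R) = 2*R + 0 = 2*R)
-33*Y(-4)*(-29) = -66*(-4)*(-29) = -33*(-8)*(-29) = 264*(-29) = -7656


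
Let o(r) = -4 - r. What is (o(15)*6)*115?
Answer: -13110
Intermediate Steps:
(o(15)*6)*115 = ((-4 - 1*15)*6)*115 = ((-4 - 15)*6)*115 = -19*6*115 = -114*115 = -13110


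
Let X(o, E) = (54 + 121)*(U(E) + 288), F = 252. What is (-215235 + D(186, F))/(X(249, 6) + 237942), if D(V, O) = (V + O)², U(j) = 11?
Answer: -23391/290267 ≈ -0.080584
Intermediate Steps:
X(o, E) = 52325 (X(o, E) = (54 + 121)*(11 + 288) = 175*299 = 52325)
D(V, O) = (O + V)²
(-215235 + D(186, F))/(X(249, 6) + 237942) = (-215235 + (252 + 186)²)/(52325 + 237942) = (-215235 + 438²)/290267 = (-215235 + 191844)*(1/290267) = -23391*1/290267 = -23391/290267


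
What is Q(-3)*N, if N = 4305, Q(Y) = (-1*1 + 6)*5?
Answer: 107625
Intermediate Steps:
Q(Y) = 25 (Q(Y) = (-1 + 6)*5 = 5*5 = 25)
Q(-3)*N = 25*4305 = 107625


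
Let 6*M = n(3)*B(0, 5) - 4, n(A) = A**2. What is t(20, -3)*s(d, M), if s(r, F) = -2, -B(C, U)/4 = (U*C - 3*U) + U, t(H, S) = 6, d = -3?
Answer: -12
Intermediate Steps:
B(C, U) = 8*U - 4*C*U (B(C, U) = -4*((U*C - 3*U) + U) = -4*((C*U - 3*U) + U) = -4*((-3*U + C*U) + U) = -4*(-2*U + C*U) = 8*U - 4*C*U)
M = 178/3 (M = (3**2*(4*5*(2 - 1*0)) - 4)/6 = (9*(4*5*(2 + 0)) - 4)/6 = (9*(4*5*2) - 4)/6 = (9*40 - 4)/6 = (360 - 4)/6 = (1/6)*356 = 178/3 ≈ 59.333)
t(20, -3)*s(d, M) = 6*(-2) = -12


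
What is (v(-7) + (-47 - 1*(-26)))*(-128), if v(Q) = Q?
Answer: 3584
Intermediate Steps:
(v(-7) + (-47 - 1*(-26)))*(-128) = (-7 + (-47 - 1*(-26)))*(-128) = (-7 + (-47 + 26))*(-128) = (-7 - 21)*(-128) = -28*(-128) = 3584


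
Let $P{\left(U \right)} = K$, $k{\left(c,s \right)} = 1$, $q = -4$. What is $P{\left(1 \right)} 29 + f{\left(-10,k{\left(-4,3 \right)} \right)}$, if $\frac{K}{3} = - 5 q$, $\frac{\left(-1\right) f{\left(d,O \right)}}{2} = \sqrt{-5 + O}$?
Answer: $1740 - 4 i \approx 1740.0 - 4.0 i$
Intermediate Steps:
$f{\left(d,O \right)} = - 2 \sqrt{-5 + O}$
$K = 60$ ($K = 3 \left(\left(-5\right) \left(-4\right)\right) = 3 \cdot 20 = 60$)
$P{\left(U \right)} = 60$
$P{\left(1 \right)} 29 + f{\left(-10,k{\left(-4,3 \right)} \right)} = 60 \cdot 29 - 2 \sqrt{-5 + 1} = 1740 - 2 \sqrt{-4} = 1740 - 2 \cdot 2 i = 1740 - 4 i$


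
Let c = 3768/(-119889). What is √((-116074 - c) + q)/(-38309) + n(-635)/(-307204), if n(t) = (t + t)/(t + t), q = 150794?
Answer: -1/307204 - 2*√13862331631302/1530942567 ≈ -0.0048672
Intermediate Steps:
c = -1256/39963 (c = 3768*(-1/119889) = -1256/39963 ≈ -0.031429)
n(t) = 1 (n(t) = (2*t)/((2*t)) = (2*t)*(1/(2*t)) = 1)
√((-116074 - c) + q)/(-38309) + n(-635)/(-307204) = √((-116074 - 1*(-1256/39963)) + 150794)/(-38309) + 1/(-307204) = √((-116074 + 1256/39963) + 150794)*(-1/38309) + 1*(-1/307204) = √(-4638664006/39963 + 150794)*(-1/38309) - 1/307204 = √(1387516616/39963)*(-1/38309) - 1/307204 = (2*√13862331631302/39963)*(-1/38309) - 1/307204 = -2*√13862331631302/1530942567 - 1/307204 = -1/307204 - 2*√13862331631302/1530942567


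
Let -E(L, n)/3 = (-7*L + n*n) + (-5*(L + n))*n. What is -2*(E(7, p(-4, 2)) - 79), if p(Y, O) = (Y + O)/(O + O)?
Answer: -37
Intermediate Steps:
p(Y, O) = (O + Y)/(2*O) (p(Y, O) = (O + Y)/((2*O)) = (O + Y)*(1/(2*O)) = (O + Y)/(2*O))
E(L, n) = -3*n² + 21*L - 3*n*(-5*L - 5*n) (E(L, n) = -3*((-7*L + n*n) + (-5*(L + n))*n) = -3*((-7*L + n²) + (-5*L - 5*n)*n) = -3*((n² - 7*L) + n*(-5*L - 5*n)) = -3*(n² - 7*L + n*(-5*L - 5*n)) = -3*n² + 21*L - 3*n*(-5*L - 5*n))
-2*(E(7, p(-4, 2)) - 79) = -2*((12*((½)*(2 - 4)/2)² + 21*7 + 15*7*((½)*(2 - 4)/2)) - 79) = -2*((12*((½)*(½)*(-2))² + 147 + 15*7*((½)*(½)*(-2))) - 79) = -2*((12*(-½)² + 147 + 15*7*(-½)) - 79) = -2*((12*(¼) + 147 - 105/2) - 79) = -2*((3 + 147 - 105/2) - 79) = -2*(195/2 - 79) = -2*37/2 = -37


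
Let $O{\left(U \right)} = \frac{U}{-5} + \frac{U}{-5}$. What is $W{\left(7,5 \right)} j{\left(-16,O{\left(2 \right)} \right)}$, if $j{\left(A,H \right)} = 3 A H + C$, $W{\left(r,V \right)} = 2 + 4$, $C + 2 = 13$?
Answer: $\frac{1482}{5} \approx 296.4$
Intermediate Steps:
$C = 11$ ($C = -2 + 13 = 11$)
$O{\left(U \right)} = - \frac{2 U}{5}$ ($O{\left(U \right)} = U \left(- \frac{1}{5}\right) + U \left(- \frac{1}{5}\right) = - \frac{U}{5} - \frac{U}{5} = - \frac{2 U}{5}$)
$W{\left(r,V \right)} = 6$
$j{\left(A,H \right)} = 11 + 3 A H$ ($j{\left(A,H \right)} = 3 A H + 11 = 11 + 3 A H$)
$W{\left(7,5 \right)} j{\left(-16,O{\left(2 \right)} \right)} = 6 \left(11 + 3 \left(-16\right) \left(\left(- \frac{2}{5}\right) 2\right)\right) = 6 \left(11 + 3 \left(-16\right) \left(- \frac{4}{5}\right)\right) = 6 \left(11 + \frac{192}{5}\right) = 6 \cdot \frac{247}{5} = \frac{1482}{5}$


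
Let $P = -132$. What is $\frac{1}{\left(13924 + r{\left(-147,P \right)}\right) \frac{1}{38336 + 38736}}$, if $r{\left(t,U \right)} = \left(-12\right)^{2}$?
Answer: $\frac{19268}{3517} \approx 5.4785$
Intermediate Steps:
$r{\left(t,U \right)} = 144$
$\frac{1}{\left(13924 + r{\left(-147,P \right)}\right) \frac{1}{38336 + 38736}} = \frac{1}{\left(13924 + 144\right) \frac{1}{38336 + 38736}} = \frac{1}{14068 \cdot \frac{1}{77072}} = \frac{1}{\frac{3517}{19268}} = \frac{19268}{3517}$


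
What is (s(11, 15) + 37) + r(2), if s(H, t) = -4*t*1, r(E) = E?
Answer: -21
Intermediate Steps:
s(H, t) = -4*t
(s(11, 15) + 37) + r(2) = (-4*15 + 37) + 2 = (-60 + 37) + 2 = -23 + 2 = -21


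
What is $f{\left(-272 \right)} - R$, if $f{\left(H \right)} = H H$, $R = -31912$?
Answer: $105896$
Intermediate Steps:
$f{\left(H \right)} = H^{2}$
$f{\left(-272 \right)} - R = \left(-272\right)^{2} - -31912 = 73984 + 31912 = 105896$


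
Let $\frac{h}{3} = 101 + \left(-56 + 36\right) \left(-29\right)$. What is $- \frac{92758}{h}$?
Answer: $- \frac{92758}{2043} \approx -45.403$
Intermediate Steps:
$h = 2043$ ($h = 3 \left(101 + \left(-56 + 36\right) \left(-29\right)\right) = 3 \left(101 - -580\right) = 3 \left(101 + 580\right) = 3 \cdot 681 = 2043$)
$- \frac{92758}{h} = - \frac{92758}{2043}$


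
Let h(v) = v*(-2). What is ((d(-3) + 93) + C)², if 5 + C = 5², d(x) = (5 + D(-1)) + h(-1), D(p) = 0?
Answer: 14400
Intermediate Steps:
h(v) = -2*v
d(x) = 7 (d(x) = (5 + 0) - 2*(-1) = 5 + 2 = 7)
C = 20 (C = -5 + 5² = -5 + 25 = 20)
((d(-3) + 93) + C)² = ((7 + 93) + 20)² = (100 + 20)² = 120² = 14400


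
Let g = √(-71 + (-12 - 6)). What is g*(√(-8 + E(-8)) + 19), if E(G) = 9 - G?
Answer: 22*I*√89 ≈ 207.55*I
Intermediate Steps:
g = I*√89 (g = √(-71 - 18) = √(-89) = I*√89 ≈ 9.434*I)
g*(√(-8 + E(-8)) + 19) = (I*√89)*(√(-8 + (9 - 1*(-8))) + 19) = (I*√89)*(√(-8 + (9 + 8)) + 19) = (I*√89)*(√(-8 + 17) + 19) = (I*√89)*(√9 + 19) = (I*√89)*(3 + 19) = (I*√89)*22 = 22*I*√89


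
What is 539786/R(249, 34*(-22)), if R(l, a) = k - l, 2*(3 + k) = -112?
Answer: -269893/154 ≈ -1752.6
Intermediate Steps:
k = -59 (k = -3 + (½)*(-112) = -3 - 56 = -59)
R(l, a) = -59 - l
539786/R(249, 34*(-22)) = 539786/(-59 - 1*249) = 539786/(-59 - 249) = 539786/(-308) = 539786*(-1/308) = -269893/154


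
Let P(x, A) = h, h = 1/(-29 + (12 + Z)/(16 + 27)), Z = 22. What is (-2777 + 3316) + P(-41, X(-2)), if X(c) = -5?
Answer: 653764/1213 ≈ 538.96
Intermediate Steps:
h = -43/1213 (h = 1/(-29 + (12 + 22)/(16 + 27)) = 1/(-29 + 34/43) = 1/(-1213/43) = -43/1213 ≈ -0.035449)
P(x, A) = -43/1213
(-2777 + 3316) + P(-41, X(-2)) = (-2777 + 3316) - 43/1213 = 539 - 43/1213 = 653764/1213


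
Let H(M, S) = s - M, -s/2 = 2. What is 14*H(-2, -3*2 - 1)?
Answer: -28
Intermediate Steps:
s = -4 (s = -2*2 = -4)
H(M, S) = -4 - M
14*H(-2, -3*2 - 1) = 14*(-4 - 1*(-2)) = 14*(-4 + 2) = 14*(-2) = -28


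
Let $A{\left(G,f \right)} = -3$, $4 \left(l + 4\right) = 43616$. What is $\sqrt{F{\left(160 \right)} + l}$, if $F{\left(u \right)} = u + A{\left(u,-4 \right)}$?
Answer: $\sqrt{11057} \approx 105.15$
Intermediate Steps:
$l = 10900$ ($l = -4 + \frac{1}{4} \cdot 43616 = -4 + 10904 = 10900$)
$F{\left(u \right)} = -3 + u$ ($F{\left(u \right)} = u - 3 = -3 + u$)
$\sqrt{F{\left(160 \right)} + l} = \sqrt{\left(-3 + 160\right) + 10900} = \sqrt{157 + 10900} = \sqrt{11057}$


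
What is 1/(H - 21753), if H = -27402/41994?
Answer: -6999/152253814 ≈ -4.5969e-5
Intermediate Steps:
H = -4567/6999 (H = -27402*1/41994 = -4567/6999 ≈ -0.65252)
1/(H - 21753) = 1/(-4567/6999 - 21753) = 1/(-152253814/6999) = -6999/152253814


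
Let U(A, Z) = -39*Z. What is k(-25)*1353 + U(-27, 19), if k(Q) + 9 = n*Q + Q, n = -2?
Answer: 20907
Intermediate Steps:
k(Q) = -9 - Q (k(Q) = -9 + (-2*Q + Q) = -9 - Q)
k(-25)*1353 + U(-27, 19) = (-9 - 1*(-25))*1353 - 39*19 = (-9 + 25)*1353 - 741 = 16*1353 - 741 = 21648 - 741 = 20907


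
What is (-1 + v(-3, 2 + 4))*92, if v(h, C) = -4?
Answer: -460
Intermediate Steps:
(-1 + v(-3, 2 + 4))*92 = (-1 - 4)*92 = -5*92 = -460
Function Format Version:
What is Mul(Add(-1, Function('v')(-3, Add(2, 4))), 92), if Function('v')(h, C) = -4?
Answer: -460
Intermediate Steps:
Mul(Add(-1, Function('v')(-3, Add(2, 4))), 92) = Mul(Add(-1, -4), 92) = Mul(-5, 92) = -460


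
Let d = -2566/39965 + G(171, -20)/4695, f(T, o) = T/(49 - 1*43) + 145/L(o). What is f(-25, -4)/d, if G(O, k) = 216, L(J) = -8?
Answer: 6692339075/5463888 ≈ 1224.8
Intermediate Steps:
f(T, o) = -145/8 + T/6 (f(T, o) = T/(49 - 1*43) + 145/(-8) = T/(49 - 43) + 145*(-⅛) = T/6 - 145/8 = -145/8 + T/6)
d = -227662/12509045 (d = -2566/39965 + 216/4695 = -2566*1/39965 + 216*(1/4695) = -2566/39965 + 72/1565 = -227662/12509045 ≈ -0.018200)
f(-25, -4)/d = (-145/8 + (⅙)*(-25))/(-227662/12509045) = (-145/8 - 25/6)*(-12509045/227662) = -535/24*(-12509045/227662) = 6692339075/5463888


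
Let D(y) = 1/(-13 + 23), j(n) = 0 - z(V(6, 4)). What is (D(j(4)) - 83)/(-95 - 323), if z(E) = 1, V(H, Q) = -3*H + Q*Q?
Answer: 829/4180 ≈ 0.19833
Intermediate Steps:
V(H, Q) = Q² - 3*H (V(H, Q) = -3*H + Q² = Q² - 3*H)
j(n) = -1 (j(n) = 0 - 1*1 = 0 - 1 = -1)
D(y) = ⅒ (D(y) = 1/10 = ⅒)
(D(j(4)) - 83)/(-95 - 323) = (⅒ - 83)/(-95 - 323) = -829/10/(-418) = -829/10*(-1/418) = 829/4180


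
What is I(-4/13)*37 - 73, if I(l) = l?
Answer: -1097/13 ≈ -84.385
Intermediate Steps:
I(-4/13)*37 - 73 = -4/13*37 - 73 = -148/13 - 73 = -1097/13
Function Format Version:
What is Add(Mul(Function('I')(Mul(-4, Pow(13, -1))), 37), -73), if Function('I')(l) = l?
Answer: Rational(-1097, 13) ≈ -84.385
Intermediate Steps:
Add(Mul(Function('I')(Mul(-4, Pow(13, -1))), 37), -73) = Add(Mul(Mul(-4, Pow(13, -1)), 37), -73) = Add(Mul(Mul(-4, Rational(1, 13)), 37), -73) = Add(Mul(Rational(-4, 13), 37), -73) = Add(Rational(-148, 13), -73) = Rational(-1097, 13)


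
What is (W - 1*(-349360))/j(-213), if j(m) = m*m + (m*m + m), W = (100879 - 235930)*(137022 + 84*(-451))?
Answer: -13388336678/90525 ≈ -1.4790e+5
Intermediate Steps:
W = -13388686038 (W = -135051*(137022 - 37884) = -135051*99138 = -13388686038)
j(m) = m + 2*m² (j(m) = m² + (m² + m) = m² + (m + m²) = m + 2*m²)
(W - 1*(-349360))/j(-213) = (-13388686038 - 1*(-349360))/((-213*(1 + 2*(-213)))) = (-13388686038 + 349360)/((-213*(1 - 426))) = -13388336678/((-213*(-425))) = -13388336678/90525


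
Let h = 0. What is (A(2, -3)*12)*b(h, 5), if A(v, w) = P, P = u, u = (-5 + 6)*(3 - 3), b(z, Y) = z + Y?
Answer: 0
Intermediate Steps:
b(z, Y) = Y + z
u = 0 (u = 1*0 = 0)
P = 0
A(v, w) = 0
(A(2, -3)*12)*b(h, 5) = (0*12)*(5 + 0) = 0*5 = 0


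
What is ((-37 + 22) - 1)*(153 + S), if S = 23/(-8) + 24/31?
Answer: -74846/31 ≈ -2414.4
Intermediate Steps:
S = -521/248 (S = 23*(-⅛) + 24*(1/31) = -23/8 + 24/31 = -521/248 ≈ -2.1008)
((-37 + 22) - 1)*(153 + S) = ((-37 + 22) - 1)*(153 - 521/248) = (-15 - 1)*(37423/248) = -16*37423/248 = -74846/31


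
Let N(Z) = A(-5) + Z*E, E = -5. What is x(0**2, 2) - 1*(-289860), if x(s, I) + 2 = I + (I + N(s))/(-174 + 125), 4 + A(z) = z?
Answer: 2029021/7 ≈ 2.8986e+5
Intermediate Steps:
A(z) = -4 + z
N(Z) = -9 - 5*Z (N(Z) = (-4 - 5) + Z*(-5) = -9 - 5*Z)
x(s, I) = -89/49 + 5*s/49 + 48*I/49 (x(s, I) = -2 + (I + (I + (-9 - 5*s))/(-174 + 125)) = -2 + (I + (-9 + I - 5*s)/(-49)) = -2 + (I + (-9 + I - 5*s)*(-1/49)) = -2 + (I + (9/49 - I/49 + 5*s/49)) = -2 + (9/49 + 5*s/49 + 48*I/49) = -89/49 + 5*s/49 + 48*I/49)
x(0**2, 2) - 1*(-289860) = (-89/49 + (5/49)*0**2 + (48/49)*2) - 1*(-289860) = (-89/49 + (5/49)*0 + 96/49) + 289860 = (-89/49 + 0 + 96/49) + 289860 = 1/7 + 289860 = 2029021/7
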